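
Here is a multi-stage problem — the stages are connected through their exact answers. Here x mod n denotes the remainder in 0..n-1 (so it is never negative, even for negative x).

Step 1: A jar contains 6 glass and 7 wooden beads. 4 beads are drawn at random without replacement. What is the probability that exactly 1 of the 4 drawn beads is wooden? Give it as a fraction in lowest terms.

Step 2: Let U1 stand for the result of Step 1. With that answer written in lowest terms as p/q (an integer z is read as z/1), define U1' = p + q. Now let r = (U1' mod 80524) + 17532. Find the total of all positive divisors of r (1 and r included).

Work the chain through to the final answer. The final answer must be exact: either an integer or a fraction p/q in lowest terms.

29328

Step 1: total draws C(13,4) = 715; favorable C(7,1)*C(6,3) = 140; P = 28/143; answer 28/143
Step 2: U1 = 28/143; threaded value p + q = 171; r = 17703; 17703 = 3^2 * 7 * 281; sigma = (1 + 3 + 9) * (1 + 7) * (1 + 281) = 13 * 8 * 282 = 29328; answer 29328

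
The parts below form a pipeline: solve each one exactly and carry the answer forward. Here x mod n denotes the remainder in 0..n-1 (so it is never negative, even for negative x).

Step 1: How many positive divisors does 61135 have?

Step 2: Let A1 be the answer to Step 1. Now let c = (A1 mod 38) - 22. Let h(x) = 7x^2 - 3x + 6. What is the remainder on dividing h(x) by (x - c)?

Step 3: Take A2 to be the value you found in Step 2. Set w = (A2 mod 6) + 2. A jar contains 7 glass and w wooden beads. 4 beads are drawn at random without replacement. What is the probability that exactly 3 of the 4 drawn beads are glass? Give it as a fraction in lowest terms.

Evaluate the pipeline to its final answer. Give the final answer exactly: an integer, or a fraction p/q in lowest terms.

5/9

Step 1: 61135 = 5 * 12227; number of divisors = (1+1) * (1+1) = 4; answer 4
Step 2: A1 = 4; c = -18; remainder = value at the root: 7*(-18)^2 - 3*(-18)^1 + 6 = (2268) + (54) + (6) = 2328; answer 2328
Step 3: A2 = 2328; w = 2; total draws C(9,4) = 126; favorable C(7,3)*C(2,1) = 70; P = 5/9; answer 5/9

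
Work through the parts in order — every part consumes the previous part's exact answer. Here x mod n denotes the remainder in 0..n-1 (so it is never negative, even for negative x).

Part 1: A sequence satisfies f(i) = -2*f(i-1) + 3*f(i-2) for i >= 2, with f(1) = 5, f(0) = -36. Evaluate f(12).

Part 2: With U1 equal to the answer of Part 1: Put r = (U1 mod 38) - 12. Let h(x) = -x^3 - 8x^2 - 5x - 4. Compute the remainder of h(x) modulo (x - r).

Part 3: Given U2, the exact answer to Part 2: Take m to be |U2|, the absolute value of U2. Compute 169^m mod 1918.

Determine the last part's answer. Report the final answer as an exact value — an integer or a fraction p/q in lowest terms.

Part 1: f(2) = -2*(5) + 3*(-36) = -118; iterating: f(2)=-118, f(3)=251, f(4)=-856, f(5)=2465, f(6)=-7498, f(7)=22391, f(8)=-67276, f(9)=201725, f(10)=-605278, f(11)=1815731, f(12)=-5447296; answer -5447296
Part 2: U1 = -5447296; r = -8; remainder = value at the root: -1*(-8)^3 - 8*(-8)^2 - 5*(-8)^1 - 4 = (512) + (-512) + (40) + (-4) = 36; answer 36
Part 3: U2 = 36; m = 36; squarings mod 1918: 169^1=169, 169^2=1709, 169^4=1485, 169^8=1443, 169^16=1219, 169^32=1429; 169^36 = 169^4 * 169^32 = 757 (mod 1918); answer 757

757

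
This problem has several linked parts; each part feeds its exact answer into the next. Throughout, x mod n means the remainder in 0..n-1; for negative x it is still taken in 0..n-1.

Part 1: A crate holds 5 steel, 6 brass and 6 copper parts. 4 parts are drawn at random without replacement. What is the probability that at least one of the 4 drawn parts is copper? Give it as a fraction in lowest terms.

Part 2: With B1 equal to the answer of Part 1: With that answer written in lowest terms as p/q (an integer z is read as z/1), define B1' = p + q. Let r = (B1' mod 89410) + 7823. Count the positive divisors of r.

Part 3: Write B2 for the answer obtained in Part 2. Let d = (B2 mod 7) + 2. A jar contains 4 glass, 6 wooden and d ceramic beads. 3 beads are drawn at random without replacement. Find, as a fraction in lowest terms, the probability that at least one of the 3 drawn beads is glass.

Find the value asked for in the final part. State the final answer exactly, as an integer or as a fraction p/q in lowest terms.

17/28

Part 1: total draws C(17,4) = 2380; complement C(11,4) = 330; favorable 2380 - 330 = 2050; P = 205/238; answer 205/238
Part 2: B1 = 205/238; threaded value p + q = 443; r = 8266; 8266 = 2 * 4133; number of divisors = (1+1) * (1+1) = 4; answer 4
Part 3: B2 = 4; d = 6; total draws C(16,3) = 560; complement C(12,3) = 220; favorable 560 - 220 = 340; P = 17/28; answer 17/28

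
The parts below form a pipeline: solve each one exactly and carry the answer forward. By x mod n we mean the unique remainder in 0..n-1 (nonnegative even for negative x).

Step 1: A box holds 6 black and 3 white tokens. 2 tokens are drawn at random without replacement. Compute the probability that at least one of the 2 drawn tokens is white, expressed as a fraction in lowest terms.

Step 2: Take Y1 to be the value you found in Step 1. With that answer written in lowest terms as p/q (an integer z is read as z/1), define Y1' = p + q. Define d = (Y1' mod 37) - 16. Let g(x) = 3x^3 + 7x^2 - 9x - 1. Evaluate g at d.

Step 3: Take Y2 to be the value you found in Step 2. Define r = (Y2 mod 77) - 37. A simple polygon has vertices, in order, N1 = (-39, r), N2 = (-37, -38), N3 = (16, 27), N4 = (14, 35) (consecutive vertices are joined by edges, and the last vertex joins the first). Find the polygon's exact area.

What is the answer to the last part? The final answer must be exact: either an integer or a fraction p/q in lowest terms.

1370

Step 1: total draws C(9,2) = 36; complement C(6,2) = 15; favorable 36 - 15 = 21; P = 7/12; answer 7/12
Step 2: Y1 = 7/12; threaded value p + q = 19; d = 3; 3*(3)^3 + 7*(3)^2 - 9*(3)^1 - 1 = (81) + (63) + (-27) + (-1) = 116; answer 116
Step 3: Y2 = 116; r = 2; cross terms: (-39*-38 - -37*2)=1556, (-37*27 - 16*-38)=-391, (16*35 - 14*27)=182, (14*2 - -39*35)=1393; twice the area = |2740| = 2740; area = 1370; answer 1370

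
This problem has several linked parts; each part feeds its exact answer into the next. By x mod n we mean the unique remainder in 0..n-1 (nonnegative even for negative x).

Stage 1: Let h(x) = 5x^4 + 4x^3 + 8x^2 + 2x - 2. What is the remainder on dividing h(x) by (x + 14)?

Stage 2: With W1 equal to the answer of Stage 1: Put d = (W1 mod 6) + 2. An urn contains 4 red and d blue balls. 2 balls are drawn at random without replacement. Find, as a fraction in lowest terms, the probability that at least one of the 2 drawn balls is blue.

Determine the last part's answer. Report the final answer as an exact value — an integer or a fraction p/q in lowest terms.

Stage 1: remainder = value at the root: 5*(-14)^4 + 4*(-14)^3 + 8*(-14)^2 + 2*(-14)^1 - 2 = (192080) + (-10976) + (1568) + (-28) + (-2) = 182642; answer 182642
Stage 2: W1 = 182642; d = 4; total draws C(8,2) = 28; complement C(4,2) = 6; favorable 28 - 6 = 22; P = 11/14; answer 11/14

11/14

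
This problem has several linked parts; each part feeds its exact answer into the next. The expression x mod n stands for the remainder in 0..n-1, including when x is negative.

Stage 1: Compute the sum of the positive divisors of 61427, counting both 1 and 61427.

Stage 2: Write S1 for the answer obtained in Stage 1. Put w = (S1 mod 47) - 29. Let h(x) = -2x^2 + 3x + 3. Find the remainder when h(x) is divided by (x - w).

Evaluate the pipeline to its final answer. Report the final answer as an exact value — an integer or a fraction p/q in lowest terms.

-6

Stage 1: 61427 = 19 * 53 * 61; sigma = (1 + 19) * (1 + 53) * (1 + 61) = 20 * 54 * 62 = 66960; answer 66960
Stage 2: S1 = 66960; w = 3; remainder = value at the root: -2*(3)^2 + 3*(3)^1 + 3 = (-18) + (9) + (3) = -6; answer -6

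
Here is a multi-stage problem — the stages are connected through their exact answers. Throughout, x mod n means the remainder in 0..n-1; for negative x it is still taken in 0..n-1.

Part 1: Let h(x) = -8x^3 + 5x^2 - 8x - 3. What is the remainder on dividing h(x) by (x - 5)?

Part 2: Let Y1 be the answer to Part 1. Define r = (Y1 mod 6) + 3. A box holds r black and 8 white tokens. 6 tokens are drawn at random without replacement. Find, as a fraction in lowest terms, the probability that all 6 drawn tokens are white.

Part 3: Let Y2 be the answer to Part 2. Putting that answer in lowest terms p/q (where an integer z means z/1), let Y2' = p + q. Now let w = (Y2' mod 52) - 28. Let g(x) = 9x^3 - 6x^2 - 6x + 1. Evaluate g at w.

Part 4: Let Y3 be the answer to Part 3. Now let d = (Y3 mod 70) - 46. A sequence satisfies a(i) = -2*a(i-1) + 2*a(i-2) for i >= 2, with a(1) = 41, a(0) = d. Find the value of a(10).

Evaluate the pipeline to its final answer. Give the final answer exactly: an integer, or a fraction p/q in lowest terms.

Part 1: remainder = value at the root: -8*(5)^3 + 5*(5)^2 - 8*(5)^1 - 3 = (-1000) + (125) + (-40) + (-3) = -918; answer -918
Part 2: Y1 = -918; r = 3; total draws C(11,6) = 462; favorable C(8,6) = 28; P = 2/33; answer 2/33
Part 3: Y2 = 2/33; threaded value p + q = 35; w = 7; 9*(7)^3 - 6*(7)^2 - 6*(7)^1 + 1 = (3087) + (-294) + (-42) + (1) = 2752; answer 2752
Part 4: Y3 = 2752; d = -24; a(2) = -2*(41) + 2*(-24) = -130; iterating: a(2)=-130, a(3)=342, a(4)=-944, a(5)=2572, a(6)=-7032, a(7)=19208, a(8)=-52480, a(9)=143376, a(10)=-391712; answer -391712

-391712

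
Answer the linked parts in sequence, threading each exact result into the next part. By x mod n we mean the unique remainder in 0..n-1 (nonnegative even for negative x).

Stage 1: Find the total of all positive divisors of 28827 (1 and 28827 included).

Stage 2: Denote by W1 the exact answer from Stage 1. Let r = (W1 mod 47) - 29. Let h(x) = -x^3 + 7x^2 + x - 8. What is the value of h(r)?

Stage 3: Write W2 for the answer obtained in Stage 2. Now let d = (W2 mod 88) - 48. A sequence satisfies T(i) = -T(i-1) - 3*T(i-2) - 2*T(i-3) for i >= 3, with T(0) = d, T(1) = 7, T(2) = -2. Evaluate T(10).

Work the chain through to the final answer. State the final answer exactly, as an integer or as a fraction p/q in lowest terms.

Stage 1: 28827 = 3^2 * 3203; sigma = (1 + 3 + 9) * (1 + 3203) = 13 * 3204 = 41652; answer 41652
Stage 2: W1 = 41652; r = -19; -1*(-19)^3 + 7*(-19)^2 + 1*(-19)^1 - 8 = (6859) + (2527) + (-19) + (-8) = 9359; answer 9359
Stage 3: W2 = 9359; d = -17; T(3) = -1*(-2) - 3*(7) - 2*(-17) = 15; iterating: T(3)=15, T(4)=-23, T(5)=-18, T(6)=57, T(7)=43, T(8)=-178, T(9)=-65, T(10)=513; answer 513

513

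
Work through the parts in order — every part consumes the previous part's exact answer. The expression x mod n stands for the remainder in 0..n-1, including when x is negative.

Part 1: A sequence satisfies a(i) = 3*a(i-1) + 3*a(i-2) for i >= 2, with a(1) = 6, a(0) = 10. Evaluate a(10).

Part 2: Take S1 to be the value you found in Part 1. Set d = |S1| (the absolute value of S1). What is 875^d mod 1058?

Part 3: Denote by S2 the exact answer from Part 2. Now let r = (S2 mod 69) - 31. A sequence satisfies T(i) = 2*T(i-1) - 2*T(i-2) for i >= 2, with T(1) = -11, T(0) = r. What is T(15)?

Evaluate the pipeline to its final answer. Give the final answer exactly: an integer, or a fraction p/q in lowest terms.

5504

Part 1: a(2) = 3*(6) + 3*(10) = 48; iterating: a(2)=48, a(3)=162, a(4)=630, a(5)=2376, a(6)=9018, a(7)=34182, a(8)=129600, a(9)=491346, a(10)=1862838; answer 1862838
Part 2: S1 = 1862838; d = 1862838; squarings mod 1058: 875^1=875, 875^2=691, 875^4=323, 875^8=645, 875^16=231, 875^32=461, 875^64=921, 875^128=783, 875^256=507, 875^512=1013, 875^1024=967, 875^2048=875, 875^4096=691, 875^8192=323, 875^16384=645, 875^32768=231, 875^65536=461, 875^131072=921, 875^262144=783, 875^524288=507, 875^1048576=1013; 875^1862838 = 875^2 * 875^4 * 875^16 * 875^32 * 875^128 * 875^1024 * 875^2048 * 875^8192 * 875^16384 * 875^262144 * 875^524288 * 875^1048576 = 185 (mod 1058); answer 185
Part 3: S2 = 185; r = 16; T(2) = 2*(-11) - 2*(16) = -54; iterating: T(2)=-54, T(3)=-86, T(4)=-64, T(5)=44, T(6)=216, T(7)=344, T(8)=256, T(9)=-176, T(10)=-864, T(11)=-1376, T(12)=-1024, T(13)=704, T(14)=3456, T(15)=5504; answer 5504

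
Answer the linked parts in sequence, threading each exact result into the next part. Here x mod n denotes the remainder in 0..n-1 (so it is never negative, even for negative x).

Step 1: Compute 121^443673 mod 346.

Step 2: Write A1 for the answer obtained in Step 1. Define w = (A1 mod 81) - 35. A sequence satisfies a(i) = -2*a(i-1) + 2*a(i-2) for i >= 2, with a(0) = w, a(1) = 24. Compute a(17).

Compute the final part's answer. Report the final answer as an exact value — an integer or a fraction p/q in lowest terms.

Step 1: squarings mod 346: 121^1=121, 121^2=109, 121^4=117, 121^8=195, 121^16=311, 121^32=187, 121^64=23, 121^128=183, 121^256=273, 121^512=139, 121^1024=291, 121^2048=257, 121^4096=309, 121^8192=331, 121^16384=225, 121^32768=109, 121^65536=117, 121^131072=195, 121^262144=311; 121^443673 = 121^1 * 121^8 * 121^16 * 121^256 * 121^1024 * 121^16384 * 121^32768 * 121^131072 * 121^262144 = 163 (mod 346); answer 163
Step 2: A1 = 163; w = -34; a(2) = -2*(24) + 2*(-34) = -116; iterating: a(2)=-116, a(3)=280, a(4)=-792, a(5)=2144, a(6)=-5872, a(7)=16032, a(8)=-43808, a(9)=119680, a(10)=-326976, a(11)=893312, a(12)=-2440576, a(13)=6667776, a(14)=-18216704, a(15)=49768960, a(16)=-135971328, a(17)=371480576; answer 371480576

371480576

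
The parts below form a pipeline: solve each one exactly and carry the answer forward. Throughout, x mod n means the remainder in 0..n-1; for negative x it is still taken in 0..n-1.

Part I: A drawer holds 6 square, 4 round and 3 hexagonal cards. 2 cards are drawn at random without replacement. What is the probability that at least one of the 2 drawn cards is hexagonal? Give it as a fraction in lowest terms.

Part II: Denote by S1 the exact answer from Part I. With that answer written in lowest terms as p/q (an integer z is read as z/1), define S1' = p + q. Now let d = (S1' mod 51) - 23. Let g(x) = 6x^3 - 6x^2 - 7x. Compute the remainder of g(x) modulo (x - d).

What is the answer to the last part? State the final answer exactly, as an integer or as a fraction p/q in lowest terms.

15190

Part I: total draws C(13,2) = 78; complement C(10,2) = 45; favorable 78 - 45 = 33; P = 11/26; answer 11/26
Part II: S1 = 11/26; threaded value p + q = 37; d = 14; remainder = value at the root: 6*(14)^3 - 6*(14)^2 - 7*(14)^1 = (16464) + (-1176) + (-98) = 15190; answer 15190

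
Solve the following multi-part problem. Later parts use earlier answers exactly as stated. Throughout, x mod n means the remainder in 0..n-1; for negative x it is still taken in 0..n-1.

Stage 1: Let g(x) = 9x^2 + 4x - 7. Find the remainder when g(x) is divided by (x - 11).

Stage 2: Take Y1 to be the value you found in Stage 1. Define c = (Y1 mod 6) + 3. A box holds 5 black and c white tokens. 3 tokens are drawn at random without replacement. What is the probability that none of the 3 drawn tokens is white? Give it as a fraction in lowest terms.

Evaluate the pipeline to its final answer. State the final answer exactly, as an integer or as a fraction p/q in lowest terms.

1/22

Stage 1: remainder = value at the root: 9*(11)^2 + 4*(11)^1 - 7 = (1089) + (44) + (-7) = 1126; answer 1126
Stage 2: Y1 = 1126; c = 7; total draws C(12,3) = 220; favorable C(5,3) = 10; P = 1/22; answer 1/22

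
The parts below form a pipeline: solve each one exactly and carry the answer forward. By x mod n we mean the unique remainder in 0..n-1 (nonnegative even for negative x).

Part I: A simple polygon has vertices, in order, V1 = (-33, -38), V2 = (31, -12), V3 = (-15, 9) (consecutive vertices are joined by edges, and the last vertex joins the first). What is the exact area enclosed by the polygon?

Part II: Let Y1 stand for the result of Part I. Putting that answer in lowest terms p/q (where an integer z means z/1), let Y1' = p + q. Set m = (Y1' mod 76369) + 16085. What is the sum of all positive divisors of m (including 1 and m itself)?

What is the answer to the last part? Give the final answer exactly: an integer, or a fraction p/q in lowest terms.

Part I: cross terms: (-33*-12 - 31*-38)=1574, (31*9 - -15*-12)=99, (-15*-38 - -33*9)=867; twice the area = |2540| = 2540; area = 1270; answer 1270
Part II: Y1 = 1270; threaded value p + q = 1271; m = 17356; 17356 = 2^2 * 4339; sigma = (1 + 2 + 4) * (1 + 4339) = 7 * 4340 = 30380; answer 30380

30380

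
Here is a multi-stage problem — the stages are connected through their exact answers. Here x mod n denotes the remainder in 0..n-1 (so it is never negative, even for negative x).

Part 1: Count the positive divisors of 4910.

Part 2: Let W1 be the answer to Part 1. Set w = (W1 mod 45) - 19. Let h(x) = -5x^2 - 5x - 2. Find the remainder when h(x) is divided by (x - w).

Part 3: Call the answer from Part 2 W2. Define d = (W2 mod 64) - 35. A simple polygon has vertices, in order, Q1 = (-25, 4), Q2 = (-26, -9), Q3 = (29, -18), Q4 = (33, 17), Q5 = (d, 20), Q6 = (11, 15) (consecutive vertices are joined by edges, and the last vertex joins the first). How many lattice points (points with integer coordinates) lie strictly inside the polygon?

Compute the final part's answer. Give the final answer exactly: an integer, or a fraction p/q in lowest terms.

Part 1: 4910 = 2 * 5 * 491; number of divisors = (1+1) * (1+1) * (1+1) = 8; answer 8
Part 2: W1 = 8; w = -11; remainder = value at the root: -5*(-11)^2 - 5*(-11)^1 - 2 = (-605) + (55) + (-2) = -552; answer -552
Part 3: W2 = -552; d = -11; cross terms: (-25*-9 - -26*4)=329, (-26*-18 - 29*-9)=729, (29*17 - 33*-18)=1087, (33*20 - -11*17)=847, (-11*15 - 11*20)=-385, (11*4 - -25*15)=419; twice the area = |3026| = 3026; area = 1513; boundary points = 1 + 1 + 1 + 1 + 1 + 1 = 6; strictly interior points = area - boundary/2 + 1 = 1511; answer 1511

1511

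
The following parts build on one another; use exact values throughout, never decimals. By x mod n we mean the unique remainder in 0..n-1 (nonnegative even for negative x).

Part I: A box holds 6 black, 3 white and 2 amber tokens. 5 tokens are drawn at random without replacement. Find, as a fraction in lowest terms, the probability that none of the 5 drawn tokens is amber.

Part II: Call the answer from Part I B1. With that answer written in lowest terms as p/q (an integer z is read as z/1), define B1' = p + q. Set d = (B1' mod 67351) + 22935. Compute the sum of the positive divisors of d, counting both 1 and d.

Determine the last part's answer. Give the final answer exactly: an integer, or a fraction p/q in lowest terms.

23436

Part I: total draws C(11,5) = 462; favorable C(9,5) = 126; P = 3/11; answer 3/11
Part II: B1 = 3/11; threaded value p + q = 14; d = 22949; 22949 = 53 * 433; sigma = (1 + 53) * (1 + 433) = 54 * 434 = 23436; answer 23436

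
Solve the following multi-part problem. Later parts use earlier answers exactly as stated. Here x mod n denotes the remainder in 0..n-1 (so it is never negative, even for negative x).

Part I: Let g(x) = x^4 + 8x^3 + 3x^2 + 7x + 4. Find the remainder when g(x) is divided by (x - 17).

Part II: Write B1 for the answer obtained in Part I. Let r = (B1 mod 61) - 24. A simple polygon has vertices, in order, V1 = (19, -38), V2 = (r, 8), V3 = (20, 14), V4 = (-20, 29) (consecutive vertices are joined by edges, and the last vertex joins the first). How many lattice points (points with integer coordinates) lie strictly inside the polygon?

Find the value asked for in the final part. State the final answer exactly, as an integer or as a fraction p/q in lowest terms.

Part I: remainder = value at the root: 1*(17)^4 + 8*(17)^3 + 3*(17)^2 + 7*(17)^1 + 4 = (83521) + (39304) + (867) + (119) + (4) = 123815; answer 123815
Part II: B1 = 123815; r = 22; cross terms: (19*8 - 22*-38)=988, (22*14 - 20*8)=148, (20*29 - -20*14)=860, (-20*-38 - 19*29)=209; twice the area = |2205| = 2205; area = 2205/2; boundary points = 1 + 2 + 5 + 1 = 9; strictly interior points = area - boundary/2 + 1 = 1099; answer 1099

1099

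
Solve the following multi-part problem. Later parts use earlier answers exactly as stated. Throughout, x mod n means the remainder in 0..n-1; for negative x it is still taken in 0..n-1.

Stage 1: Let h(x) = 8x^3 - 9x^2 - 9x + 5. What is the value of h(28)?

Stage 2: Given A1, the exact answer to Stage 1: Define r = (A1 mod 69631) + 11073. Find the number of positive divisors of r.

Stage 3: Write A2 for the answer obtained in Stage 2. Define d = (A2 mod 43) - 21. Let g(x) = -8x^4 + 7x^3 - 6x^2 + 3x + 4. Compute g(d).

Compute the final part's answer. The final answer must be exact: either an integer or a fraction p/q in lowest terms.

-58100

Stage 1: 8*(28)^3 - 9*(28)^2 - 9*(28)^1 + 5 = (175616) + (-7056) + (-252) + (5) = 168313; answer 168313
Stage 2: A1 = 168313; r = 40124; 40124 = 2^2 * 7 * 1433; number of divisors = (2+1) * (1+1) * (1+1) = 12; answer 12
Stage 3: A2 = 12; d = -9; -8*(-9)^4 + 7*(-9)^3 - 6*(-9)^2 + 3*(-9)^1 + 4 = (-52488) + (-5103) + (-486) + (-27) + (4) = -58100; answer -58100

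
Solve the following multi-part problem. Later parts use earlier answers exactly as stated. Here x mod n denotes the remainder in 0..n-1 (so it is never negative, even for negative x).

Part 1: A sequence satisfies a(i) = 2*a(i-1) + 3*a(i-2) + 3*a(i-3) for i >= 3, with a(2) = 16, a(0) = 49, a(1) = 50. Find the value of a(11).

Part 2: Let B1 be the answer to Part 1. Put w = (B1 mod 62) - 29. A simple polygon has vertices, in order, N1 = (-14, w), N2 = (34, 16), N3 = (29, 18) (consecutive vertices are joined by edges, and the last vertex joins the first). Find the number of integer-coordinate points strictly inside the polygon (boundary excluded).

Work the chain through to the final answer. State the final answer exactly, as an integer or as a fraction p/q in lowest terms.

90

Part 1: a(3) = 2*(16) + 3*(50) + 3*(49) = 329; iterating: a(3)=329, a(4)=856, a(5)=2747, a(6)=9049, a(7)=28907, a(8)=93202, a(9)=300272, a(10)=966871, a(11)=3114164; answer 3114164
Part 2: B1 = 3114164; w = -1; cross terms: (-14*16 - 34*-1)=-190, (34*18 - 29*16)=148, (29*-1 - -14*18)=223; twice the area = |181| = 181; area = 181/2; boundary points = 1 + 1 + 1 = 3; strictly interior points = area - boundary/2 + 1 = 90; answer 90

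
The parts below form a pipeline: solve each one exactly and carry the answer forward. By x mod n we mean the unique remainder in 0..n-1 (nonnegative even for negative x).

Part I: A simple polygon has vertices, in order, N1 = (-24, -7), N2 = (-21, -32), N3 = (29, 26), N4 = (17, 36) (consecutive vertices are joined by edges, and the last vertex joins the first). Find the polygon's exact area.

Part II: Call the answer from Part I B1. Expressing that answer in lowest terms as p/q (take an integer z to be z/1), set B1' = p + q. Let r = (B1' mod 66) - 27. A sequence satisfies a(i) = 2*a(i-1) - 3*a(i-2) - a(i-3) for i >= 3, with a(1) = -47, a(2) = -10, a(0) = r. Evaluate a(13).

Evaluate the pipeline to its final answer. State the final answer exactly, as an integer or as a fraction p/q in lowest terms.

Part I: cross terms: (-24*-32 - -21*-7)=621, (-21*26 - 29*-32)=382, (29*36 - 17*26)=602, (17*-7 - -24*36)=745; twice the area = |2350| = 2350; area = 1175; answer 1175
Part II: B1 = 1175; threaded value p + q = 1176; r = 27; a(3) = 2*(-10) - 3*(-47) - 1*(27) = 94; iterating: a(3)=94, a(4)=265, a(5)=258, a(6)=-373, a(7)=-1785, a(8)=-2709, a(9)=310, a(10)=10532, a(11)=22843, a(12)=13780, a(13)=-51501; answer -51501

-51501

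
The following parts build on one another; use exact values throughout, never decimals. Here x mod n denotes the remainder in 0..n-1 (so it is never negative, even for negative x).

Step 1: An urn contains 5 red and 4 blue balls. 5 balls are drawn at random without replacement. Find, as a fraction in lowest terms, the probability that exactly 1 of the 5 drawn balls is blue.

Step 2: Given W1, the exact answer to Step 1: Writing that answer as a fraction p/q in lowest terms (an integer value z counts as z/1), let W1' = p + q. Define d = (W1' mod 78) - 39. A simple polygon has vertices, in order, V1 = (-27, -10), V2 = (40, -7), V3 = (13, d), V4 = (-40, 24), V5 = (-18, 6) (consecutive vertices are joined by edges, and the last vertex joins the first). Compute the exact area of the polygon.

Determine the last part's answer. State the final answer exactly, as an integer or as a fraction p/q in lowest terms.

Step 1: total draws C(9,5) = 126; favorable C(4,1)*C(5,4) = 20; P = 10/63; answer 10/63
Step 2: W1 = 10/63; threaded value p + q = 73; d = 34; cross terms: (-27*-7 - 40*-10)=589, (40*34 - 13*-7)=1451, (13*24 - -40*34)=1672, (-40*6 - -18*24)=192, (-18*-10 - -27*6)=342; twice the area = |4246| = 4246; area = 2123; answer 2123

2123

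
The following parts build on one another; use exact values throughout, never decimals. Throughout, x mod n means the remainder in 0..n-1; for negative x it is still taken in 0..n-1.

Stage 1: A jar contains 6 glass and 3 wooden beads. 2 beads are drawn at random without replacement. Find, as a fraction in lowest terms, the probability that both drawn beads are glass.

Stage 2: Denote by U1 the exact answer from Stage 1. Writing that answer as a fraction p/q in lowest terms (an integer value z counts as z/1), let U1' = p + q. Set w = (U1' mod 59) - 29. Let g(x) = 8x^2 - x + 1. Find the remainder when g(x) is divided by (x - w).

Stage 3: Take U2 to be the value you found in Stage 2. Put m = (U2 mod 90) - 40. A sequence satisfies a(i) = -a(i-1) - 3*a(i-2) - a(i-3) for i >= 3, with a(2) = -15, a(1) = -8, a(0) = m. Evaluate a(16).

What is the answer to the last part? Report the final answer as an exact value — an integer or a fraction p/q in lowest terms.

-19323

Stage 1: total draws C(9,2) = 36; favorable C(6,2) = 15; P = 5/12; answer 5/12
Stage 2: U1 = 5/12; threaded value p + q = 17; w = -12; remainder = value at the root: 8*(-12)^2 - 1*(-12)^1 + 1 = (1152) + (12) + (1) = 1165; answer 1165
Stage 3: U2 = 1165; m = 45; a(3) = -1*(-15) - 3*(-8) - 1*(45) = -6; iterating: a(3)=-6, a(4)=59, a(5)=-26, a(6)=-145, a(7)=164, a(8)=297, a(9)=-644, a(10)=-411, a(11)=2046, a(12)=-169, a(13)=-5558, a(14)=4019, a(15)=12824, a(16)=-19323; answer -19323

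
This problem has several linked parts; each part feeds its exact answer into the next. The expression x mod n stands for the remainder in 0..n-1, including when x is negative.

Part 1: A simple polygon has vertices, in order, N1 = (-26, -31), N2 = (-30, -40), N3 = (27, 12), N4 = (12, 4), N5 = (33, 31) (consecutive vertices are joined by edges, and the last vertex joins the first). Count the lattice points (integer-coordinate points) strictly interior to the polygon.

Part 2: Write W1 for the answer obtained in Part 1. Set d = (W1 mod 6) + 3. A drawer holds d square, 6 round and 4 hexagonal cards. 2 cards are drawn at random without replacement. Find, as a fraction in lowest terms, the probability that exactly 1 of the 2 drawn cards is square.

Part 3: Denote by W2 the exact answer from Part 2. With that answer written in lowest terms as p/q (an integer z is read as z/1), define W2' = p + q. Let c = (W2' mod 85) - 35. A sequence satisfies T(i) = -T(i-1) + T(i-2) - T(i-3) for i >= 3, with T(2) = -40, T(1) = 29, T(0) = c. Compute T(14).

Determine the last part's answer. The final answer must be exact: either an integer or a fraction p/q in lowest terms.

Part 1: cross terms: (-26*-40 - -30*-31)=110, (-30*12 - 27*-40)=720, (27*4 - 12*12)=-36, (12*31 - 33*4)=240, (33*-31 - -26*31)=-217; twice the area = |817| = 817; area = 817/2; boundary points = 1 + 1 + 1 + 3 + 1 = 7; strictly interior points = area - boundary/2 + 1 = 406; answer 406
Part 2: W1 = 406; d = 7; total draws C(17,2) = 136; favorable C(7,1)*C(10,1) = 70; P = 35/68; answer 35/68
Part 3: W2 = 35/68; threaded value p + q = 103; c = -17; T(3) = -1*(-40) + 1*(29) - 1*(-17) = 86; iterating: T(3)=86, T(4)=-155, T(5)=281, T(6)=-522, T(7)=958, T(8)=-1761, T(9)=3241, T(10)=-5960, T(11)=10962, T(12)=-20163, T(13)=37085, T(14)=-68210; answer -68210

-68210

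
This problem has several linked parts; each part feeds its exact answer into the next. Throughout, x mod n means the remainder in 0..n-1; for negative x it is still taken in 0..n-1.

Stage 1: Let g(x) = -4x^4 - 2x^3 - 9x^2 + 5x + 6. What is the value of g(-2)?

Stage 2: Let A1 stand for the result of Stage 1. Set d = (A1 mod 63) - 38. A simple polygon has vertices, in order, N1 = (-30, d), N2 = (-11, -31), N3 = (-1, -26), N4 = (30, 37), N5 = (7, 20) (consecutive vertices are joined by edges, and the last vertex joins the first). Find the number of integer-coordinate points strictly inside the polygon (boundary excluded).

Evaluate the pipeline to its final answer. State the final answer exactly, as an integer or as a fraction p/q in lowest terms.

1431

Stage 1: -4*(-2)^4 - 2*(-2)^3 - 9*(-2)^2 + 5*(-2)^1 + 6 = (-64) + (16) + (-36) + (-10) + (6) = -88; answer -88
Stage 2: A1 = -88; d = 0; cross terms: (-30*-31 - -11*0)=930, (-11*-26 - -1*-31)=255, (-1*37 - 30*-26)=743, (30*20 - 7*37)=341, (7*0 - -30*20)=600; twice the area = |2869| = 2869; area = 2869/2; boundary points = 1 + 5 + 1 + 1 + 1 = 9; strictly interior points = area - boundary/2 + 1 = 1431; answer 1431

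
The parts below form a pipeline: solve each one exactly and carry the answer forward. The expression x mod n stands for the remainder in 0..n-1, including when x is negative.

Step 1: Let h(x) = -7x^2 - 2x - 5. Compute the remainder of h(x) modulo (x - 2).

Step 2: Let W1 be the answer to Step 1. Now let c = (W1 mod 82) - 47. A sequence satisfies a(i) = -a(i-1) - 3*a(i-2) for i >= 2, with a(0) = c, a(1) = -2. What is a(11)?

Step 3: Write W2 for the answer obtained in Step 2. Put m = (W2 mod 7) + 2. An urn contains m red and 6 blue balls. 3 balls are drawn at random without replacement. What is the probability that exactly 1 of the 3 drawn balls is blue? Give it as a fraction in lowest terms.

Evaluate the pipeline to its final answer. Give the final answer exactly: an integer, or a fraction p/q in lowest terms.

Step 1: remainder = value at the root: -7*(2)^2 - 2*(2)^1 - 5 = (-28) + (-4) + (-5) = -37; answer -37
Step 2: W1 = -37; c = -2; a(2) = -1*(-2) - 3*(-2) = 8; iterating: a(2)=8, a(3)=-2, a(4)=-22, a(5)=28, a(6)=38, a(7)=-122, a(8)=8, a(9)=358, a(10)=-382, a(11)=-692; answer -692
Step 3: W2 = -692; m = 3; total draws C(9,3) = 84; favorable C(6,1)*C(3,2) = 18; P = 3/14; answer 3/14

3/14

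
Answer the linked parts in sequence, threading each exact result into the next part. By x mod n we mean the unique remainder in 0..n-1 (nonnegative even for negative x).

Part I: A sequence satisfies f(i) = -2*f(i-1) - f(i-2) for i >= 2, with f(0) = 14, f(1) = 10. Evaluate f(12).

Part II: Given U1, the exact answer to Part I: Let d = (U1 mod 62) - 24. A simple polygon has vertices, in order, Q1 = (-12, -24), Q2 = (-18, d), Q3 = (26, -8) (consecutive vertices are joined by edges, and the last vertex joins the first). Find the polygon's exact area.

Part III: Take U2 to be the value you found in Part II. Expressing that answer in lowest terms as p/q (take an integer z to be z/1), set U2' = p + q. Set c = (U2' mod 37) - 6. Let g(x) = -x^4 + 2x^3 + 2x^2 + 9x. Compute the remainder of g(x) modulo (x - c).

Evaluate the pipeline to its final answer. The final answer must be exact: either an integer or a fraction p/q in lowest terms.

-302760

Part I: f(2) = -2*(10) - 1*(14) = -34; iterating: f(2)=-34, f(3)=58, f(4)=-82, f(5)=106, f(6)=-130, f(7)=154, f(8)=-178, f(9)=202, f(10)=-226, f(11)=250, f(12)=-274; answer -274
Part II: U1 = -274; d = 12; cross terms: (-12*12 - -18*-24)=-576, (-18*-8 - 26*12)=-168, (26*-24 - -12*-8)=-720; twice the area = |-1464| = 1464; area = 732; answer 732
Part III: U2 = 732; threaded value p + q = 733; c = 24; remainder = value at the root: -1*(24)^4 + 2*(24)^3 + 2*(24)^2 + 9*(24)^1 = (-331776) + (27648) + (1152) + (216) = -302760; answer -302760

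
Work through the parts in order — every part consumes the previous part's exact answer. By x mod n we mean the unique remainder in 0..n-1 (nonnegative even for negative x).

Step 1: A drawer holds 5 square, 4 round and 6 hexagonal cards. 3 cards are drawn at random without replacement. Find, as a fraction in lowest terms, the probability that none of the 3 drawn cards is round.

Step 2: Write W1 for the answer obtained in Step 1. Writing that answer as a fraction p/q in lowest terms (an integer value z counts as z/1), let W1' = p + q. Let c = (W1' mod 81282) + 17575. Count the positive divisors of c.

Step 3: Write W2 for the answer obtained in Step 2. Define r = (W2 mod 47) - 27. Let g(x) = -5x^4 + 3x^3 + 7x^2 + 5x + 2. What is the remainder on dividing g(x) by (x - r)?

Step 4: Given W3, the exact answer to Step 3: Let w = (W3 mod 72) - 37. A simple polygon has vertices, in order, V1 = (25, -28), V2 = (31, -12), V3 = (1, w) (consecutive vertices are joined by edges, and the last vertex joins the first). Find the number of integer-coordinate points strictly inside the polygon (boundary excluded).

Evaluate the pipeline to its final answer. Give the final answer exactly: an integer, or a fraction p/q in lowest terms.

Step 1: total draws C(15,3) = 455; favorable C(11,3) = 165; P = 33/91; answer 33/91
Step 2: W1 = 33/91; threaded value p + q = 124; c = 17699; 17699 = 11 * 1609; number of divisors = (1+1) * (1+1) = 4; answer 4
Step 3: W2 = 4; r = -23; remainder = value at the root: -5*(-23)^4 + 3*(-23)^3 + 7*(-23)^2 + 5*(-23)^1 + 2 = (-1399205) + (-36501) + (3703) + (-115) + (2) = -1432116; answer -1432116
Step 4: W3 = -1432116; w = -1; cross terms: (25*-12 - 31*-28)=568, (31*-1 - 1*-12)=-19, (1*-28 - 25*-1)=-3; twice the area = |546| = 546; area = 273; boundary points = 2 + 1 + 3 = 6; strictly interior points = area - boundary/2 + 1 = 271; answer 271

271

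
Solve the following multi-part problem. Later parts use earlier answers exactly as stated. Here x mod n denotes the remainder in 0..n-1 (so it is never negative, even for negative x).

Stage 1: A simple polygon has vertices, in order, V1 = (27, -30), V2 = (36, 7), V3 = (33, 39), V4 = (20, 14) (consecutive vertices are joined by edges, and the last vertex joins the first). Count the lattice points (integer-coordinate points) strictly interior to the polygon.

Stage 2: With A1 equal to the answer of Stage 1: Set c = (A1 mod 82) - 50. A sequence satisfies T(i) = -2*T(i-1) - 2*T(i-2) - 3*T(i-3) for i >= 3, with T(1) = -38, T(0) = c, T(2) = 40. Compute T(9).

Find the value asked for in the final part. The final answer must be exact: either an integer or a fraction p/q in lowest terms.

-3854

Stage 1: cross terms: (27*7 - 36*-30)=1269, (36*39 - 33*7)=1173, (33*14 - 20*39)=-318, (20*-30 - 27*14)=-978; twice the area = |1146| = 1146; area = 573; boundary points = 1 + 1 + 1 + 1 = 4; strictly interior points = area - boundary/2 + 1 = 572; answer 572
Stage 2: A1 = 572; c = 30; T(3) = -2*(40) - 2*(-38) - 3*(30) = -94; iterating: T(3)=-94, T(4)=222, T(5)=-376, T(6)=590, T(7)=-1094, T(8)=2136, T(9)=-3854; answer -3854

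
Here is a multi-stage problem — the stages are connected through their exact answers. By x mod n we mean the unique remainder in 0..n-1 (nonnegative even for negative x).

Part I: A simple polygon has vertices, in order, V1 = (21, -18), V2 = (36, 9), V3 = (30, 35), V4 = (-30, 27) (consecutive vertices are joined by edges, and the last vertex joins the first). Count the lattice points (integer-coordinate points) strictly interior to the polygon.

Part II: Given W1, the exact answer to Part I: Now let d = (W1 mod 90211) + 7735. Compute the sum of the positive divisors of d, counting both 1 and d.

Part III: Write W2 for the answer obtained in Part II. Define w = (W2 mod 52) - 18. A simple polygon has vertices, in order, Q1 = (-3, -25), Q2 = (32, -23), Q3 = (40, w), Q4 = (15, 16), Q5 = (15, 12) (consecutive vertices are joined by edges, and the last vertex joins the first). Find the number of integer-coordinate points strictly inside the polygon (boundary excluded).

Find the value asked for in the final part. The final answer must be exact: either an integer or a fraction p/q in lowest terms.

Part I: cross terms: (21*9 - 36*-18)=837, (36*35 - 30*9)=990, (30*27 - -30*35)=1860, (-30*-18 - 21*27)=-27; twice the area = |3660| = 3660; area = 1830; boundary points = 3 + 2 + 4 + 3 = 12; strictly interior points = area - boundary/2 + 1 = 1825; answer 1825
Part II: W1 = 1825; d = 9560; 9560 = 2^3 * 5 * 239; sigma = (1 + 2 + 4 + 8) * (1 + 5) * (1 + 239) = 15 * 6 * 240 = 21600; answer 21600
Part III: W2 = 21600; w = 2; cross terms: (-3*-23 - 32*-25)=869, (32*2 - 40*-23)=984, (40*16 - 15*2)=610, (15*12 - 15*16)=-60, (15*-25 - -3*12)=-339; twice the area = |2064| = 2064; area = 1032; boundary points = 1 + 1 + 1 + 4 + 1 = 8; strictly interior points = area - boundary/2 + 1 = 1029; answer 1029

1029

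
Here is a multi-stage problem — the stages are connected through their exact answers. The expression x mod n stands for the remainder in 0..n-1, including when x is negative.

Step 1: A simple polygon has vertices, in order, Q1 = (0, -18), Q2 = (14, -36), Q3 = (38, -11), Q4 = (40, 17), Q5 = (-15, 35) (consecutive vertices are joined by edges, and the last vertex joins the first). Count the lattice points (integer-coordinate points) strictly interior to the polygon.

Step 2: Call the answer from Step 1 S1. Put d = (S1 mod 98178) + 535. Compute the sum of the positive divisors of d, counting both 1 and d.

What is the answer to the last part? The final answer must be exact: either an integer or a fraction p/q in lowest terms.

Step 1: cross terms: (0*-36 - 14*-18)=252, (14*-11 - 38*-36)=1214, (38*17 - 40*-11)=1086, (40*35 - -15*17)=1655, (-15*-18 - 0*35)=270; twice the area = |4477| = 4477; area = 4477/2; boundary points = 2 + 1 + 2 + 1 + 1 = 7; strictly interior points = area - boundary/2 + 1 = 2236; answer 2236
Step 2: S1 = 2236; d = 2771; 2771 = 17 * 163; sigma = (1 + 17) * (1 + 163) = 18 * 164 = 2952; answer 2952

2952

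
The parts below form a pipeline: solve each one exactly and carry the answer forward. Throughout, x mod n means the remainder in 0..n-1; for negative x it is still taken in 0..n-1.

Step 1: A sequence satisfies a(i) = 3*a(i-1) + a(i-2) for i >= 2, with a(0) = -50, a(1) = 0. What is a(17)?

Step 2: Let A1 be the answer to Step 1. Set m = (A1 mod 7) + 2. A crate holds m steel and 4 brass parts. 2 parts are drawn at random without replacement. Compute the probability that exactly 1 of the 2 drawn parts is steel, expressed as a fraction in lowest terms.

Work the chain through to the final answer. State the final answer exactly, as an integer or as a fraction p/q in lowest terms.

8/15

Step 1: a(2) = 3*(0) + 1*(-50) = -50; iterating: a(2)=-50, a(3)=-150, a(4)=-500, a(5)=-1650, a(6)=-5450, a(7)=-18000, a(8)=-59450, a(9)=-196350, a(10)=-648500, a(11)=-2141850, a(12)=-7074050, a(13)=-23364000, a(14)=-77166050, a(15)=-254862150, a(16)=-841752500, a(17)=-2780119650; answer -2780119650
Step 2: A1 = -2780119650; m = 2; total draws C(6,2) = 15; favorable C(2,1)*C(4,1) = 8; P = 8/15; answer 8/15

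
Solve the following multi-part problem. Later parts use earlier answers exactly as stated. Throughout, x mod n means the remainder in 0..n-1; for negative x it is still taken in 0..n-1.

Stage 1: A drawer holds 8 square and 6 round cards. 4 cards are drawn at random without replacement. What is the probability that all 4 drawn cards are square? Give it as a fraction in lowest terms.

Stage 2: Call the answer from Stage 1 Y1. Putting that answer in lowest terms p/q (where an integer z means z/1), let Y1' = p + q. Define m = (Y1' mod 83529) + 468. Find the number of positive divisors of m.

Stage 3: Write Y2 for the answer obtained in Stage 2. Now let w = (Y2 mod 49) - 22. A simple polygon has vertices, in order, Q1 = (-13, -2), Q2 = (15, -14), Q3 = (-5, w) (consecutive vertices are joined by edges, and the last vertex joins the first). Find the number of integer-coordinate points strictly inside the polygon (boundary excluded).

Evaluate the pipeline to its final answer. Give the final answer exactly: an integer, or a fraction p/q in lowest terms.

107

Stage 1: total draws C(14,4) = 1001; favorable C(8,4) = 70; P = 10/143; answer 10/143
Stage 2: Y1 = 10/143; threaded value p + q = 153; m = 621; 621 = 3^3 * 23; number of divisors = (3+1) * (1+1) = 8; answer 8
Stage 3: Y2 = 8; w = -14; cross terms: (-13*-14 - 15*-2)=212, (15*-14 - -5*-14)=-280, (-5*-2 - -13*-14)=-172; twice the area = |-240| = 240; area = 120; boundary points = 4 + 20 + 4 = 28; strictly interior points = area - boundary/2 + 1 = 107; answer 107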